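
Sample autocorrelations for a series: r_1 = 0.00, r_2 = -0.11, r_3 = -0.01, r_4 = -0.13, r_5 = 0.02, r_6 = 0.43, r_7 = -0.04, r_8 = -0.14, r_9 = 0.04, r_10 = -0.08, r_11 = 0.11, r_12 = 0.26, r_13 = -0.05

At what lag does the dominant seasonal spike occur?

6

The largest autocorrelation is r_6 = 0.43, with a weaker echo at lag 12 (0.26); the remaining lags stay at or below 0.11.
The dominant spike at lag 6 indicates a seasonal period of 6.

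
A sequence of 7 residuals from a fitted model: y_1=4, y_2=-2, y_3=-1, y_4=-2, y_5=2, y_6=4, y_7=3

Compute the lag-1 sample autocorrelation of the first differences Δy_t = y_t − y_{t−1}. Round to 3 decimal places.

First differences Δy: -6, 1, -1, 4, 2, -1
Mean of differences = -0.1667
Numerator Σ(Δy_t−Δȳ)(Δy_{t+1}−Δȳ) = -4.0278
Denominator Σ(Δy_t−Δȳ)² = 58.8333
r_1(Δy) = -4.0278 / 58.8333 = -0.068

-0.068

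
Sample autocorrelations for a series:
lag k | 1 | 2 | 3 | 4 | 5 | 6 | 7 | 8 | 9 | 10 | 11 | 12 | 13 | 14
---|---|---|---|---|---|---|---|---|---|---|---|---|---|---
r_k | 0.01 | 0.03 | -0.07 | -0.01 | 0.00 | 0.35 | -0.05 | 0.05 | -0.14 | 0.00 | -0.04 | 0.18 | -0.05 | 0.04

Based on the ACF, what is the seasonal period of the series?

6

The largest autocorrelation is r_6 = 0.35, with a weaker echo at lag 12 (0.18); the remaining lags stay at or below 0.05.
The dominant spike at lag 6 indicates a seasonal period of 6.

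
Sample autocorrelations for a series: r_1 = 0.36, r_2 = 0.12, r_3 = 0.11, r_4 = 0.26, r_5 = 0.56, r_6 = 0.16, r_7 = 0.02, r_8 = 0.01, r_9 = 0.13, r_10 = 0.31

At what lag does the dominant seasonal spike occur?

5

The largest autocorrelation is r_5 = 0.56; the remaining lags stay at or below 0.36. The elevated value at lag 1 (0.36), dropping to 0.12 at lag 2, reflects decaying short-term dependence rather than seasonality.
The dominant spike at lag 5 indicates a seasonal period of 5.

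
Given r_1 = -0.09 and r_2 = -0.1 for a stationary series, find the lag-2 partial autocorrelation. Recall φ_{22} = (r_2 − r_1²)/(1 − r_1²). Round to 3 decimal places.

φ_{22} = (r_2 − r_1²) / (1 − r_1²)
r_1² = (-0.09)² = 0.0081
Numerator = -0.1 − 0.0081 = -0.1081; denominator = 1 − 0.0081 = 0.9919
φ_{22} = -0.1081 / 0.9919 = -0.109

-0.109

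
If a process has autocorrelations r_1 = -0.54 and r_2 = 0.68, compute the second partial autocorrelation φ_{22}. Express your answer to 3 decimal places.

φ_{22} = (r_2 − r_1²) / (1 − r_1²)
r_1² = (-0.54)² = 0.2916
Numerator = 0.68 − 0.2916 = 0.3884; denominator = 1 − 0.2916 = 0.7084
φ_{22} = 0.3884 / 0.7084 = 0.548

0.548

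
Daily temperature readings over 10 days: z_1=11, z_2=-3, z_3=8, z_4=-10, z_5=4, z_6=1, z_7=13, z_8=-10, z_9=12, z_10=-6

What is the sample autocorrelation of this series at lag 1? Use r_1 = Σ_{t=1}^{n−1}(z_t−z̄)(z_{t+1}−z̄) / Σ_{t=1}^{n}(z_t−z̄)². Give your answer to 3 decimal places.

-0.717

Mean z̄ = (11 − 3 + 8 − 10 + 4 + 1 + 13 − 10 + 12 − 6)/10 = 2.0000
Numerator Σ_{t=1}^{9}(z_t−z̄)(z_{t+1}−z̄) = -516.0000
Denominator Σ(z_t−z̄)² = 720.0000
r_1 = -516.0000 / 720.0000 = -0.717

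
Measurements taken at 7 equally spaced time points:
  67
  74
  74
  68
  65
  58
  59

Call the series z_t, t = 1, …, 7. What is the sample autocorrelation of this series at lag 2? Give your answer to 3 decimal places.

Mean z̄ = (67 + 74 + 74 + 68 + 65 + 58 + 59)/7 = 66.4286
Deviations from mean: 0.5714, 7.5714, 7.5714, 1.5714, -1.4286, -8.4286, -7.4286
Σ(z_t−z̄)(z_{t+2}−z̄) = (4.3265) + (11.8980) + (-10.8163) + (-13.2449) + (10.6122) = 2.7755
Denominator Σ(z_t−z̄)² = 245.7143
r_2 = 2.7755 / 245.7143 = 0.011

0.011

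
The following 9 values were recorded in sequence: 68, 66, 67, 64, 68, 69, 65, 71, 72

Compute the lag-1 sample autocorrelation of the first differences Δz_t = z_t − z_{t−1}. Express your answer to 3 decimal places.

-0.460

First differences Δz: -2, 1, -3, 4, 1, -4, 6, 1
Mean of differences = 0.5000
Numerator Σ(Δz_t−Δz̄)(Δz_{t+1}−Δz̄) = -37.7500
Denominator Σ(Δz_t−Δz̄)² = 82.0000
r_1(Δz) = -37.7500 / 82.0000 = -0.460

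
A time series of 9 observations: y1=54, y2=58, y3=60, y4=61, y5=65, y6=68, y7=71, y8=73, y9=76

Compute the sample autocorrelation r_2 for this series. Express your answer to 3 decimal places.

Mean ȳ = (54 + 58 + 60 + 61 + 65 + 68 + 71 + 73 + 76)/9 = 65.1111
Numerator Σ_{t=1}^{7}(y_t−ȳ)(y_{t+2}−ȳ) = 160.9753
Denominator Σ(y_t−ȳ)² = 440.8889
r_2 = 160.9753 / 440.8889 = 0.365

0.365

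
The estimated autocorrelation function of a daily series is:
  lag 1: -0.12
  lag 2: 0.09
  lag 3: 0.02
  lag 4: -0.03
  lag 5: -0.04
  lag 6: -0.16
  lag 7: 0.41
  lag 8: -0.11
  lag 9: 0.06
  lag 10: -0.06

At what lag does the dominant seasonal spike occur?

The largest autocorrelation is r_7 = 0.41; the remaining lags stay at or below 0.09.
The dominant spike at lag 7 indicates a seasonal period of 7.

7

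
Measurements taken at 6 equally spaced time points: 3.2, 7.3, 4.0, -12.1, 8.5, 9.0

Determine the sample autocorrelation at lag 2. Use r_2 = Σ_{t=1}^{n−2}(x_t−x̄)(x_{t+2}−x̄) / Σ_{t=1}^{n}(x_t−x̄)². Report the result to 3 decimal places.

Mean x̄ = (3.2 + 7.3 + 4.0 − 12.1 + 8.5 + 9.0)/6 = 3.3167
Σ(x_t−x̄)(x_{t+2}−x̄) = (-0.0797) + (-61.4097) + (3.5419) + (-87.6181) = -145.5656
Denominator Σ(x_t−x̄)² = 313.1883
r_2 = -145.5656 / 313.1883 = -0.465

-0.465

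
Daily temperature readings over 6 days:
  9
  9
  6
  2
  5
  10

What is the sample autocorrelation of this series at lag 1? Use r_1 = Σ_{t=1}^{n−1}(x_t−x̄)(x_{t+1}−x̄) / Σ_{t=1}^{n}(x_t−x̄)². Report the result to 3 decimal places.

0.213

Mean x̄ = (9 + 9 + 6 + 2 + 5 + 10)/6 = 6.8333
Deviations from mean: 2.1667, 2.1667, -0.8333, -4.8333, -1.8333, 3.1667
Σ(x_t−x̄)(x_{t+1}−x̄) = (4.6944) + (-1.8056) + (4.0278) + (8.8611) + (-5.8056) = 9.9722
Denominator Σ(x_t−x̄)² = 46.8333
r_1 = 9.9722 / 46.8333 = 0.213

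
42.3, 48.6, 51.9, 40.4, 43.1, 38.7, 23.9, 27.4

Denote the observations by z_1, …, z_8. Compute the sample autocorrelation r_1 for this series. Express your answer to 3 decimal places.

0.541

Mean z̄ = (42.3 + 48.6 + 51.9 + 40.4 + 43.1 + 38.7 + 23.9 + 27.4)/8 = 39.5375
Σ(z_t−z̄)(z_{t+1}−z̄) = (25.0352) + (112.0352) + (10.6627) + (3.0727) + (-2.9836) + (13.0964) + (189.8002) = 350.7186
Denominator Σ(z_t−z̄)² = 648.5788
r_1 = 350.7186 / 648.5788 = 0.541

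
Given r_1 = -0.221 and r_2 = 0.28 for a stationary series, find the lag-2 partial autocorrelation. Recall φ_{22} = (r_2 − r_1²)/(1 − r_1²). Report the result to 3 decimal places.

0.243

φ_{22} = (r_2 − r_1²) / (1 − r_1²)
r_1² = (-0.221)² = 0.048841
Numerator = 0.28 − 0.0488 = 0.2312; denominator = 1 − 0.0488 = 0.9512
φ_{22} = 0.2312 / 0.9512 = 0.243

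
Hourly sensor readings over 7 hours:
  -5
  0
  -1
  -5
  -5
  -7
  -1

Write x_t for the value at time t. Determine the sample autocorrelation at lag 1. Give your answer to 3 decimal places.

Mean x̄ = (-5 + 0 − 1 − 5 − 5 − 7 − 1)/7 = -3.4286
Deviations from mean: -1.5714, 3.4286, 2.4286, -1.5714, -1.5714, -3.5714, 2.4286
Σ(x_t−x̄)(x_{t+1}−x̄) = (-5.3878) + (8.3265) + (-3.8163) + (2.4694) + (5.6122) + (-8.6735) = -1.4694
Denominator Σ(x_t−x̄)² = 43.7143
r_1 = -1.4694 / 43.7143 = -0.034

-0.034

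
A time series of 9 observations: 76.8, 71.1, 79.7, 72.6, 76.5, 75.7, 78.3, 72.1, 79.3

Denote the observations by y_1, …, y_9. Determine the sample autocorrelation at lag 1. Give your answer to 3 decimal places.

Mean ȳ = (76.8 + 71.1 + 79.7 + 72.6 + 76.5 + 75.7 + 78.3 + 72.1 + 79.3)/9 = 75.7889
Numerator Σ_{t=1}^{8}(y_t−ȳ)(y_{t+1}−ȳ) = -60.3212
Denominator Σ(y_t−ȳ)² = 81.2289
r_1 = -60.3212 / 81.2289 = -0.743

-0.743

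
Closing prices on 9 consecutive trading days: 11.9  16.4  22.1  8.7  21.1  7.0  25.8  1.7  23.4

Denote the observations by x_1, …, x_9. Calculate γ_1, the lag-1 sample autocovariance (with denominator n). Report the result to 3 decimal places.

-51.942

Mean x̄ = (11.9 + 16.4 + 22.1 + 8.7 + 21.1 + 7.0 + 25.8 + 1.7 + 23.4)/9 = 15.3444
Σ_{t=1}^{8}(x_t−x̄)(x_{t+1}−x̄) = -467.4809
γ_1 = -467.4809 / 9 = -51.942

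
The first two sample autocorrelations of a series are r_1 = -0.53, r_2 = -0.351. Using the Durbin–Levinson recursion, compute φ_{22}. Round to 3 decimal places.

-0.879

φ_{22} = (r_2 − r_1²) / (1 − r_1²)
r_1² = (-0.53)² = 0.2809
Numerator = -0.351 − 0.2809 = -0.6319; denominator = 1 − 0.2809 = 0.7191
φ_{22} = -0.6319 / 0.7191 = -0.879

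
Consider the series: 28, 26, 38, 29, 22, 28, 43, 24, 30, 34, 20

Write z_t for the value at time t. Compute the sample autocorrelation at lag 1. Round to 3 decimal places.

Mean z̄ = (28 + 26 + 38 + 29 + 22 + 28 + 43 + 24 + 30 + 34 + 20)/11 = 29.2727
Numerator Σ_{t=1}^{10}(z_t−z̄)(z_{t+1}−z̄) = -149.6198
Denominator Σ(z_t−z̄)² = 468.1818
r_1 = -149.6198 / 468.1818 = -0.320

-0.320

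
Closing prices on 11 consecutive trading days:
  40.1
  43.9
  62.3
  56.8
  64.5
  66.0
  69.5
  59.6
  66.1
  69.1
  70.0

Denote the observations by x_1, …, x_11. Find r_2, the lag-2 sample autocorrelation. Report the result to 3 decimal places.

0.130

Mean x̄ = (40.1 + 43.9 + 62.3 + 56.8 + 64.5 + 66.0 + 69.5 + 59.6 + 66.1 + 69.1 + 70.0)/11 = 60.7182
Numerator Σ_{t=1}^{9}(x_t−x̄)(x_{t+2}−x̄) = 133.7175
Denominator Σ(x_t−x̄)² = 1031.7564
r_2 = 133.7175 / 1031.7564 = 0.130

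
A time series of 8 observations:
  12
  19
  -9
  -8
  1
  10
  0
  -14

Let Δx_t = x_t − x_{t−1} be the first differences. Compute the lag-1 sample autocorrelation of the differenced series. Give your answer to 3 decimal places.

First differences Δx: 7, -28, 1, 9, 9, -10, -14
Mean of differences = -3.7143
Numerator Σ(Δx_t−Δx̄)(Δx_{t+1}−Δx̄) = -168.3673
Denominator Σ(Δx_t−Δx̄)² = 1195.4286
r_1(Δx) = -168.3673 / 1195.4286 = -0.141

-0.141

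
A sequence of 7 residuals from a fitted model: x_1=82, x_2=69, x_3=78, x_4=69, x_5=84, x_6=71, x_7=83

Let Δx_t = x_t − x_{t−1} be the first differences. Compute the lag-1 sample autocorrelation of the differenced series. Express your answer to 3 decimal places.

-0.788

First differences Δx: -13, 9, -9, 15, -13, 12
Mean of differences = 0.1667
Numerator Σ(Δx_t−Δx̄)(Δx_{t+1}−Δx̄) = -684.3611
Denominator Σ(Δx_t−Δx̄)² = 868.8333
r_1(Δx) = -684.3611 / 868.8333 = -0.788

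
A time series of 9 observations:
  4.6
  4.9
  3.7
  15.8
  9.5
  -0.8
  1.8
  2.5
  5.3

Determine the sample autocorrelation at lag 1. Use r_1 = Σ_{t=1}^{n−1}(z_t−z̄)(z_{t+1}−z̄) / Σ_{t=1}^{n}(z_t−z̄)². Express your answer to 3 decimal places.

Mean z̄ = (4.6 + 4.9 + 3.7 + 15.8 + 9.5 − 0.8 + 1.8 + 2.5 + 5.3)/9 = 5.2556
Numerator Σ_{t=1}^{8}(z_t−z̄)(z_{t+1}−z̄) = 33.7614
Denominator Σ(z_t−z̄)² = 188.3822
r_1 = 33.7614 / 188.3822 = 0.179

0.179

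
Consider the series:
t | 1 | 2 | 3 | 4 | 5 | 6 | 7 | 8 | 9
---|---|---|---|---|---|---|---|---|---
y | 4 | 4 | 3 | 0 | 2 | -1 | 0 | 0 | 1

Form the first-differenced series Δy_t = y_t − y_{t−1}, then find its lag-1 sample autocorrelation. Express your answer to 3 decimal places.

-0.571

First differences Δy: 0, -1, -3, 2, -3, 1, 0, 1
Mean of differences = -0.3750
Numerator Σ(Δy_t−Δȳ)(Δy_{t+1}−Δȳ) = -13.6406
Denominator Σ(Δy_t−Δȳ)² = 23.8750
r_1(Δy) = -13.6406 / 23.8750 = -0.571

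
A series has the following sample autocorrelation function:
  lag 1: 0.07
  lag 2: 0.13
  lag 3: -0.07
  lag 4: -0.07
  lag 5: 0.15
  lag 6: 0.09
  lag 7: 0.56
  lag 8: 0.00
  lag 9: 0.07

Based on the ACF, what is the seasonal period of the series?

The largest autocorrelation is r_7 = 0.56; the remaining lags stay at or below 0.15.
The dominant spike at lag 7 indicates a seasonal period of 7.

7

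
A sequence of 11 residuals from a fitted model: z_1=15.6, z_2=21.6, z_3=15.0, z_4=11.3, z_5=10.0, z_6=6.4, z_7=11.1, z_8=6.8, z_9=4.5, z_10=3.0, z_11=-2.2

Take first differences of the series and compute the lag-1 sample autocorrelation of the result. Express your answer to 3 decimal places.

-0.383

First differences Δz: 6.0, -6.6, -3.7, -1.3, -3.6, 4.7, -4.3, -2.3, -1.5, -5.2
Mean of differences = -1.7800
Numerator Σ(Δz_t−Δz̄)(Δz_{t+1}−Δz̄) = -57.9564
Denominator Σ(Δz_t−Δz̄)² = 151.3760
r_1(Δz) = -57.9564 / 151.3760 = -0.383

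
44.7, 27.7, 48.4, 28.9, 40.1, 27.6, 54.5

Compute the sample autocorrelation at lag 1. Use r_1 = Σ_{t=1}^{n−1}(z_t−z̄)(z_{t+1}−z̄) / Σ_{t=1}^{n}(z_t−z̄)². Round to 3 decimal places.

Mean z̄ = (44.7 + 27.7 + 48.4 + 28.9 + 40.1 + 27.6 + 54.5)/7 = 38.8429
Deviations from mean: 5.8571, -11.1429, 9.5571, -9.9429, 1.2571, -11.2429, 15.6571
Σ(z_t−z̄)(z_{t+1}−z̄) = (-65.2653) + (-106.4939) + (-95.0253) + (-12.4996) + (-14.1339) + (-176.0310) = -469.4490
Denominator Σ(z_t−z̄)² = 721.7971
r_1 = -469.4490 / 721.7971 = -0.650

-0.650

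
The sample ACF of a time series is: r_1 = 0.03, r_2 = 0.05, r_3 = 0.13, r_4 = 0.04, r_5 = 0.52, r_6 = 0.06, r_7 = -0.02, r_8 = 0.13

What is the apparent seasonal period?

5

The largest autocorrelation is r_5 = 0.52; the remaining lags stay at or below 0.13.
The dominant spike at lag 5 indicates a seasonal period of 5.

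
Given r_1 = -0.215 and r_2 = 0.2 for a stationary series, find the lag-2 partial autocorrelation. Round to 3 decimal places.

0.161

φ_{22} = (r_2 − r_1²) / (1 − r_1²)
r_1² = (-0.215)² = 0.046225
Numerator = 0.2 − 0.0462 = 0.1538; denominator = 1 − 0.0462 = 0.9538
φ_{22} = 0.1538 / 0.9538 = 0.161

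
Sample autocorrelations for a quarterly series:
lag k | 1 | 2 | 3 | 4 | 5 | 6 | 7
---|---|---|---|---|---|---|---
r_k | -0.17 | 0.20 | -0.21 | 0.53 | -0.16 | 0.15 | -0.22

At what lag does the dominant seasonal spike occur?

The largest autocorrelation is r_4 = 0.53; the remaining lags stay at or below 0.20.
The dominant spike at lag 4 indicates a seasonal period of 4.

4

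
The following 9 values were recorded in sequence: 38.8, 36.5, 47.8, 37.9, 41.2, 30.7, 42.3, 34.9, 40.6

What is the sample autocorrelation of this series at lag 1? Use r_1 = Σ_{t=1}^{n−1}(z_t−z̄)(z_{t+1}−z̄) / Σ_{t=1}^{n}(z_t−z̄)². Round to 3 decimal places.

-0.526

Mean z̄ = (38.8 + 36.5 + 47.8 + 37.9 + 41.2 + 30.7 + 42.3 + 34.9 + 40.6)/9 = 38.9667
Numerator Σ_{t=1}^{8}(z_t−z̄)(z_{t+1}−z̄) = -99.3978
Denominator Σ(z_t−z̄)² = 188.9200
r_1 = -99.3978 / 188.9200 = -0.526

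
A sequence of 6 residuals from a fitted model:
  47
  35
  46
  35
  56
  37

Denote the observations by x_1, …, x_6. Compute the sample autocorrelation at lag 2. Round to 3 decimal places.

0.451

Mean x̄ = (47 + 35 + 46 + 35 + 56 + 37)/6 = 42.6667
Σ(x_t−x̄)(x_{t+2}−x̄) = (14.4444) + (58.7778) + (44.4444) + (43.4444) = 161.1111
Denominator Σ(x_t−x̄)² = 357.3333
r_2 = 161.1111 / 357.3333 = 0.451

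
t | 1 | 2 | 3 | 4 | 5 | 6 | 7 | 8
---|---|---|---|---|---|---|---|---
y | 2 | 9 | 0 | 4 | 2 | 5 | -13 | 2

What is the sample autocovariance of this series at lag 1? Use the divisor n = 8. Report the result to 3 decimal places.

Mean ȳ = (2 + 9 + 0 + 4 + 2 + 5 − 13 + 2)/8 = 1.3750
Deviations: 0.6250, 7.6250, -1.3750, 2.6250, 0.6250, 3.6250, -14.3750, 0.6250
Σ_{t=1}^{7}(y_t−ȳ)(y_{t+1}−ȳ) = -66.5156
γ_1 = -66.5156 / 8 = -8.314

-8.314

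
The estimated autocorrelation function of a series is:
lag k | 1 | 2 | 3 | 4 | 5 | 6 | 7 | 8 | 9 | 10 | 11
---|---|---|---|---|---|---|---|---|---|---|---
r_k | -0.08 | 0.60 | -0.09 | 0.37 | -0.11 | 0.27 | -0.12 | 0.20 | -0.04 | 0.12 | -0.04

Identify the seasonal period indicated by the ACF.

The largest autocorrelation is r_2 = 0.60, with weaker echoes at lags 4 (0.37), 6 (0.27) and 8 (0.20); the remaining lags stay at or below 0.12.
The dominant spike at lag 2 indicates a seasonal period of 2.

2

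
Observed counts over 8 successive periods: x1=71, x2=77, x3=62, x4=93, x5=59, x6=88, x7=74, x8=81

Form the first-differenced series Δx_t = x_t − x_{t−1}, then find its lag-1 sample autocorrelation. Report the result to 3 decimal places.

First differences Δx: 6, -15, 31, -34, 29, -14, 7
Mean of differences = 1.4286
Numerator Σ(Δx_t−Δx̄)(Δx_{t+1}−Δx̄) = -3096.7551
Denominator Σ(Δx_t−Δx̄)² = 3449.7143
r_1(Δx) = -3096.7551 / 3449.7143 = -0.898

-0.898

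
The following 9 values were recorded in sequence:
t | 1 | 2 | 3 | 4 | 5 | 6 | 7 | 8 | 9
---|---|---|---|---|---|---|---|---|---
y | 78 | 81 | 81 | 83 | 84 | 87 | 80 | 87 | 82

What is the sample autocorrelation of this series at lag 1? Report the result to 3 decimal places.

Mean ȳ = (78 + 81 + 81 + 83 + 84 + 87 + 80 + 87 + 82)/9 = 82.5556
Numerator Σ_{t=1}^{8}(y_t−ȳ)(y_{t+1}−ȳ) = -9.3086
Denominator Σ(y_t−ȳ)² = 74.2222
r_1 = -9.3086 / 74.2222 = -0.125

-0.125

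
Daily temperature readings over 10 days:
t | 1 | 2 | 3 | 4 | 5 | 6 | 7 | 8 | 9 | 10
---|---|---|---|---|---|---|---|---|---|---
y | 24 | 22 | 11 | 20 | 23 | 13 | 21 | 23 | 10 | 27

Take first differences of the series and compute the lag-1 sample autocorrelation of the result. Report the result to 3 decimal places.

-0.461

First differences Δy: -2, -11, 9, 3, -10, 8, 2, -13, 17
Mean of differences = 0.3333
Numerator Σ(Δy_t−Δȳ)(Δy_{t+1}−Δȳ) = -387.1111
Denominator Σ(Δy_t−Δȳ)² = 840.0000
r_1(Δy) = -387.1111 / 840.0000 = -0.461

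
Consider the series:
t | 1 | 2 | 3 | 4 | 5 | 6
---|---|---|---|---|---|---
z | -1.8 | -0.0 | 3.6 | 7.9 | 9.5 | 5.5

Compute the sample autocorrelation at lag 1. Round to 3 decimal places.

Mean z̄ = (-1.8 − 0.0 + 3.6 + 7.9 + 9.5 + 5.5)/6 = 4.1167
Deviations from mean: -5.9167, -4.1167, -0.5167, 3.7833, 5.3833, 1.3833
Σ(z_t−z̄)(z_{t+1}−z̄) = (24.3569) + (2.1269) + (-1.9547) + (20.3669) + (7.4469) = 52.3431
Denominator Σ(z_t−z̄)² = 97.4283
r_1 = 52.3431 / 97.4283 = 0.537

0.537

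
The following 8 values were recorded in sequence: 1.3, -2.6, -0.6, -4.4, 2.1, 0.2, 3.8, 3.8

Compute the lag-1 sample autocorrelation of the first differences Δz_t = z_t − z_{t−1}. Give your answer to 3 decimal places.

-0.674

First differences Δz: -3.9, 2.0, -3.8, 6.5, -1.9, 3.6, 0.0
Mean of differences = 0.3571
Numerator Σ(Δz_t−Δz̄)(Δz_{t+1}−Δz̄) = -61.7033
Denominator Σ(Δz_t−Δz̄)² = 91.5771
r_1(Δz) = -61.7033 / 91.5771 = -0.674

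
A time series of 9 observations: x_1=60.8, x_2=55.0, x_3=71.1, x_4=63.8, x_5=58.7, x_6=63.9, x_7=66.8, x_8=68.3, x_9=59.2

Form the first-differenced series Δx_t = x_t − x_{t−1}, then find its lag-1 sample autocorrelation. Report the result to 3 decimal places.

-0.390

First differences Δx: -5.8, 16.1, -7.3, -5.1, 5.2, 2.9, 1.5, -9.1
Mean of differences = -0.2000
Numerator Σ(Δx_t−Δx̄)(Δx_{t+1}−Δx̄) = -191.8000
Denominator Σ(Δx_t−Δx̄)² = 492.3400
r_1(Δx) = -191.8000 / 492.3400 = -0.390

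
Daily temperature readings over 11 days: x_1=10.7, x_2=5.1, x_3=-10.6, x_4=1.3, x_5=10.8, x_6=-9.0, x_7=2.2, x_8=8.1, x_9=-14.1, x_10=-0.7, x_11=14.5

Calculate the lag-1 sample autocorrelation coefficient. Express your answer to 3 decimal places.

Mean x̄ = (10.7 + 5.1 − 10.6 + 1.3 + 10.8 − 9.0 + 2.2 + 8.1 − 14.1 − 0.7 + 14.5)/11 = 1.6636
Numerator Σ_{t=1}^{10}(x_t−x̄)(x_{t+1}−x̄) = -204.1886
Denominator Σ(x_t−x̄)² = 901.7455
r_1 = -204.1886 / 901.7455 = -0.226

-0.226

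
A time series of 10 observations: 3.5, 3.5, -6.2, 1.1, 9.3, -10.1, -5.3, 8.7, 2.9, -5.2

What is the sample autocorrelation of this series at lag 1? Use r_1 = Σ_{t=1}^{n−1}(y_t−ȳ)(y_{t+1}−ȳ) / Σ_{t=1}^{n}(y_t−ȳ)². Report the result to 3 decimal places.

-0.213

Mean ȳ = (3.5 + 3.5 − 6.2 + 1.1 + 9.3 − 10.1 − 5.3 + 8.7 + 2.9 − 5.2)/10 = 0.2200
Numerator Σ_{t=1}^{9}(y_t−ȳ)(y_{t+1}−ȳ) = -83.3064
Denominator Σ(y_t−ȳ)² = 391.3960
r_1 = -83.3064 / 391.3960 = -0.213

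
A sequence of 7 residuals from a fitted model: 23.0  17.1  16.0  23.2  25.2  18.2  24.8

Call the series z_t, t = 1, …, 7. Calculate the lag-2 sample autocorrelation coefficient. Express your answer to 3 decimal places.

Mean z̄ = (23.0 + 17.1 + 16.0 + 23.2 + 25.2 + 18.2 + 24.8)/7 = 21.0714
Deviations from mean: 1.9286, -3.9714, -5.0714, 2.1286, 4.1286, -2.8714, 3.7286
Numerator Σ_{t=1}^{5}(z_t−z̄)(z_{t+2}−z̄) = -29.8902
Denominator Σ(z_t−z̄)² = 88.9343
r_2 = -29.8902 / 88.9343 = -0.336

-0.336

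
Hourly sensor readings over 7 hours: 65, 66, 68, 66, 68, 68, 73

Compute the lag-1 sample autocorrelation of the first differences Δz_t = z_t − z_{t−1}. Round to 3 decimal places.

-0.382

First differences Δz: 1, 2, -2, 2, 0, 5
Mean of differences = 1.3333
Numerator Σ(Δz_t−Δz̄)(Δz_{t+1}−Δz̄) = -10.4444
Denominator Σ(Δz_t−Δz̄)² = 27.3333
r_1(Δz) = -10.4444 / 27.3333 = -0.382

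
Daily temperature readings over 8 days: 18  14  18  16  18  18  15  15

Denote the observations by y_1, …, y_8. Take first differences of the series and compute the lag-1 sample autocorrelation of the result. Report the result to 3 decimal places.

First differences Δy: -4, 4, -2, 2, 0, -3, 0
Mean of differences = -0.4286
Numerator Σ(Δy_t−Δȳ)(Δy_{t+1}−Δȳ) = -27.7551
Denominator Σ(Δy_t−Δȳ)² = 47.7143
r_1(Δy) = -27.7551 / 47.7143 = -0.582

-0.582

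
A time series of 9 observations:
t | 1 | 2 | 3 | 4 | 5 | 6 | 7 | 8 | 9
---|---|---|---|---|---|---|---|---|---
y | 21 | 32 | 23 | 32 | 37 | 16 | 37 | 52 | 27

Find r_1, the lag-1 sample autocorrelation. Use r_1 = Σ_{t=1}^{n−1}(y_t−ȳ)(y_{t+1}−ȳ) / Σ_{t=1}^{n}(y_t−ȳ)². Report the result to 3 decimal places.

Mean ȳ = (21 + 32 + 23 + 32 + 37 + 16 + 37 + 52 + 27)/9 = 30.7778
Numerator Σ_{t=1}^{8}(y_t−ȳ)(y_{t+1}−ȳ) = -155.3827
Denominator Σ(y_t−ȳ)² = 919.5556
r_1 = -155.3827 / 919.5556 = -0.169

-0.169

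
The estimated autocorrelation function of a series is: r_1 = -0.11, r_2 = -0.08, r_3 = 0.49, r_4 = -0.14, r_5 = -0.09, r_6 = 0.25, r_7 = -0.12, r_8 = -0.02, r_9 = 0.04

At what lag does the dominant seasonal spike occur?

3

The largest autocorrelation is r_3 = 0.49, with a weaker echo at lag 6 (0.25); the remaining lags stay at or below 0.04.
The dominant spike at lag 3 indicates a seasonal period of 3.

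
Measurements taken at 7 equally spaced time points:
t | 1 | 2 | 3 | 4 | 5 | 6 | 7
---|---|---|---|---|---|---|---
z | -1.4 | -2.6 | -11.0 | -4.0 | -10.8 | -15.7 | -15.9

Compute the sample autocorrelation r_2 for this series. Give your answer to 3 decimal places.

Mean z̄ = (-1.4 − 2.6 − 11.0 − 4.0 − 10.8 − 15.7 − 15.9)/7 = -8.7714
Numerator Σ_{t=1}^{5}(z_t−z̄)(z_{t+2}−z̄) = -1.0588
Denominator Σ(z_t−z̄)² = 223.0943
r_2 = -1.0588 / 223.0943 = -0.005

-0.005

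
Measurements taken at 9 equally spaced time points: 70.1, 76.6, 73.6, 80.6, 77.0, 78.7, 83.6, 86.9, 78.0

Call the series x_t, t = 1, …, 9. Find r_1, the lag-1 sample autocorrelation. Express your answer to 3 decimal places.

0.260

Mean x̄ = (70.1 + 76.6 + 73.6 + 80.6 + 77.0 + 78.7 + 83.6 + 86.9 + 78.0)/9 = 78.3444
Numerator Σ_{t=1}^{8}(x_t−x̄)(x_{t+1}−x̄) = 52.3325
Denominator Σ(x_t−x̄)² = 201.4822
r_1 = 52.3325 / 201.4822 = 0.260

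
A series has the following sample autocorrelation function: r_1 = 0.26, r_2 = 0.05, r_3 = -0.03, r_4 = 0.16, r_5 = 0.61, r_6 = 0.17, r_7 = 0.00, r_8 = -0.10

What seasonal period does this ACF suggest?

5

The largest autocorrelation is r_5 = 0.61; the remaining lags stay at or below 0.26. The elevated value at lag 1 (0.26), dropping to 0.05 at lag 2, reflects decaying short-term dependence rather than seasonality.
The dominant spike at lag 5 indicates a seasonal period of 5.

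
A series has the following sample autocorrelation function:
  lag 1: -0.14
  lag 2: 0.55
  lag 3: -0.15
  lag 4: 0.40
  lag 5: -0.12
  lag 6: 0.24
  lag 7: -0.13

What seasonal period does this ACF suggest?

The largest autocorrelation is r_2 = 0.55, with weaker echoes at lags 4 (0.40) and 6 (0.24); the remaining lags stay at or below -0.12.
The dominant spike at lag 2 indicates a seasonal period of 2.

2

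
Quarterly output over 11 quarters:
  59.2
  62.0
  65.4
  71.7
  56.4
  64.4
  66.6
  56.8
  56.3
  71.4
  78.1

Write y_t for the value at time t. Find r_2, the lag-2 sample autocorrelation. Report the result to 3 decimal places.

-0.447

Mean ȳ = (59.2 + 62.0 + 65.4 + 71.7 + 56.4 + 64.4 + 66.6 + 56.8 + 56.3 + 71.4 + 78.1)/11 = 64.3909
Numerator Σ_{t=1}^{9}(y_t−ȳ)(y_{t+2}−ȳ) = -230.4302
Denominator Σ(y_t−ȳ)² = 515.9891
r_2 = -230.4302 / 515.9891 = -0.447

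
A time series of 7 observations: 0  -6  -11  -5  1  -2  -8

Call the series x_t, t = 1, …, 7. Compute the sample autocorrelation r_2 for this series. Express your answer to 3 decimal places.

-0.744

Mean x̄ = (0 − 6 − 11 − 5 + 1 − 2 − 8)/7 = -4.4286
Σ(x_t−x̄)(x_{t+2}−x̄) = (-29.1020) + (0.8980) + (-35.6735) + (-1.3878) + (-19.3878) = -84.6531
Denominator Σ(x_t−x̄)² = 113.7143
r_2 = -84.6531 / 113.7143 = -0.744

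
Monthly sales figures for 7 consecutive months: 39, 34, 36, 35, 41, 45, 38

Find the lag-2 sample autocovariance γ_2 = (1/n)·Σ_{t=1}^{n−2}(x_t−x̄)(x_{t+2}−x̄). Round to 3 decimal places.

-2.370

Mean x̄ = (39 + 34 + 36 + 35 + 41 + 45 + 38)/7 = 38.2857
Deviations: 0.7143, -4.2857, -2.2857, -3.2857, 2.7143, 6.7143, -0.2857
Σ_{t=1}^{5}(x_t−x̄)(x_{t+2}−x̄) = -16.5918
γ_2 = -16.5918 / 7 = -2.370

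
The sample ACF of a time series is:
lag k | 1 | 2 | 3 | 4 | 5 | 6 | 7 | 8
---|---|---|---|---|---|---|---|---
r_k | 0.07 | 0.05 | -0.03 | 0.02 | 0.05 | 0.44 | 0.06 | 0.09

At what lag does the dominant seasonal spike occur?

6

The largest autocorrelation is r_6 = 0.44; the remaining lags stay at or below 0.09.
The dominant spike at lag 6 indicates a seasonal period of 6.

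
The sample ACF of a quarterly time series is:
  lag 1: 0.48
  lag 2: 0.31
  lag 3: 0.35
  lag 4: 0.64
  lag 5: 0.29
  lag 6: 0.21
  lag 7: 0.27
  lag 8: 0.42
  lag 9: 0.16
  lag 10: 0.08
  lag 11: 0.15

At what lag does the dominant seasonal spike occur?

The largest autocorrelation is r_4 = 0.64; the remaining lags stay at or below 0.48. The elevated value at lag 1 (0.48), dropping to 0.31 at lag 2, reflects decaying short-term dependence rather than seasonality.
The dominant spike at lag 4 indicates a seasonal period of 4.

4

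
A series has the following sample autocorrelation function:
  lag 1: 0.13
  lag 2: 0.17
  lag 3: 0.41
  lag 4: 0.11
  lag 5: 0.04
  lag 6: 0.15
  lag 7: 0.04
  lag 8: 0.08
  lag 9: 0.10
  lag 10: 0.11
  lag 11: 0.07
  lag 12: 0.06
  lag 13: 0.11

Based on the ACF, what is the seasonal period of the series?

The largest autocorrelation is r_3 = 0.41; the remaining lags stay at or below 0.17.
The dominant spike at lag 3 indicates a seasonal period of 3.

3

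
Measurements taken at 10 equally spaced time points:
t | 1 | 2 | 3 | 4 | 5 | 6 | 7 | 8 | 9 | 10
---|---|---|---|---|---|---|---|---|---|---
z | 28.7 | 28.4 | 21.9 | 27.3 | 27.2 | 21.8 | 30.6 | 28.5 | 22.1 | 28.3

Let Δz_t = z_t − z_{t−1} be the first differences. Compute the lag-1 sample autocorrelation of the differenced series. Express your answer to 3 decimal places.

-0.480

First differences Δz: -0.3, -6.5, 5.4, -0.1, -5.4, 8.8, -2.1, -6.4, 6.2
Mean of differences = -0.0444
Numerator Σ(Δz_t−Δz̄)(Δz_{t+1}−Δz̄) = -125.6720
Denominator Σ(Δz_t−Δz̄)² = 261.9022
r_1(Δz) = -125.6720 / 261.9022 = -0.480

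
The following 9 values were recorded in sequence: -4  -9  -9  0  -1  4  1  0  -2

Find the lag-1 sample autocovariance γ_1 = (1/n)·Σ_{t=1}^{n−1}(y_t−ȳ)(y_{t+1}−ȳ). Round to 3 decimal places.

8.995

Mean ȳ = (-4 − 9 − 9 + 0 − 1 + 4 + 1 + 0 − 2)/9 = -2.2222
Σ_{t=1}^{8}(y_t−ȳ)(y_{t+1}−ȳ) = 80.9506
γ_1 = 80.9506 / 9 = 8.995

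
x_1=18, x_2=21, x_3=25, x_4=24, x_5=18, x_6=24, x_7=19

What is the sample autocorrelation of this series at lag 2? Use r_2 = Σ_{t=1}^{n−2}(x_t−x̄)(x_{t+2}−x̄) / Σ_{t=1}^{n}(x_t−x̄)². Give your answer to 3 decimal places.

-0.186

Mean x̄ = (18 + 21 + 25 + 24 + 18 + 24 + 19)/7 = 21.2857
Deviations from mean: -3.2857, -0.2857, 3.7143, 2.7143, -3.2857, 2.7143, -2.2857
Numerator Σ_{t=1}^{5}(x_t−x̄)(x_{t+2}−x̄) = -10.3061
Denominator Σ(x_t−x̄)² = 55.4286
r_2 = -10.3061 / 55.4286 = -0.186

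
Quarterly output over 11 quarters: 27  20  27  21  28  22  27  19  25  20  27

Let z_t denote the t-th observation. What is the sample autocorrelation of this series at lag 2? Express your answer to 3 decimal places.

0.708

Mean z̄ = (27 + 20 + 27 + 21 + 28 + 22 + 27 + 19 + 25 + 20 + 27)/11 = 23.9091
Numerator Σ_{t=1}^{9}(z_t−z̄)(z_{t+2}−z̄) = 87.0744
Denominator Σ(z_t−z̄)² = 122.9091
r_2 = 87.0744 / 122.9091 = 0.708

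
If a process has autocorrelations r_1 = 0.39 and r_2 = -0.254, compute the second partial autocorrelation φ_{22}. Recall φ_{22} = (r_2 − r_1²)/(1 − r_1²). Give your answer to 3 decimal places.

φ_{22} = (r_2 − r_1²) / (1 − r_1²)
r_1² = (0.39)² = 0.1521
Numerator = -0.254 − 0.1521 = -0.4061; denominator = 1 − 0.1521 = 0.8479
φ_{22} = -0.4061 / 0.8479 = -0.479

-0.479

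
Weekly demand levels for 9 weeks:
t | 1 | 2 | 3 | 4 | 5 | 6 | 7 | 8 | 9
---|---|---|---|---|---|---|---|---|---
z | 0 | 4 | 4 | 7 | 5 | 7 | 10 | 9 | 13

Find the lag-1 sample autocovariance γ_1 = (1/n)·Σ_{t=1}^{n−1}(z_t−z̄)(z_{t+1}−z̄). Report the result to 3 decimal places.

5.163

Mean z̄ = (0 + 4 + 4 + 7 + 5 + 7 + 10 + 9 + 13)/9 = 6.5556
Σ_{t=1}^{8}(z_t−z̄)(z_{t+1}−z̄) = 46.4691
γ_1 = 46.4691 / 9 = 5.163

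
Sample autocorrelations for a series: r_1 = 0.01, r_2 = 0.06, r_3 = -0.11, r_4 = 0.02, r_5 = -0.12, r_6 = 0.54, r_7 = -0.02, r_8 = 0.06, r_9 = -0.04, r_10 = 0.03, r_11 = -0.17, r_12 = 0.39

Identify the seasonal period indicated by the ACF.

6

The largest autocorrelation is r_6 = 0.54, with a weaker echo at lag 12 (0.39); the remaining lags stay at or below 0.06.
The dominant spike at lag 6 indicates a seasonal period of 6.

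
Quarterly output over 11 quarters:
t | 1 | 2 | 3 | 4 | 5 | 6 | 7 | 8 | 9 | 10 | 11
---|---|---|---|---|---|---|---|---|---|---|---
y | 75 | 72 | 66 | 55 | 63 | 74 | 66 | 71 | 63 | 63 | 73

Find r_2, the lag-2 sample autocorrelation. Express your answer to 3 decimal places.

-0.388

Mean ȳ = (75 + 72 + 66 + 55 + 63 + 74 + 66 + 71 + 63 + 63 + 73)/11 = 67.3636
Numerator Σ_{t=1}^{9}(y_t−ȳ)(y_{t+2}−ȳ) = -148.2645
Denominator Σ(y_t−ȳ)² = 382.5455
r_2 = -148.2645 / 382.5455 = -0.388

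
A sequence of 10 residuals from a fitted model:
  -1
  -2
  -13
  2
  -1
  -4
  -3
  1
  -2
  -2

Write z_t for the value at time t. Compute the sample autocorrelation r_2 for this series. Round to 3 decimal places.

Mean z̄ = (-1 − 2 − 13 + 2 − 1 − 4 − 3 + 1 − 2 − 2)/10 = -2.5000
Numerator Σ_{t=1}^{8}(z_t−z̄)(z_{t+2}−z̄) = -40.5000
Denominator Σ(z_t−z̄)² = 150.5000
r_2 = -40.5000 / 150.5000 = -0.269

-0.269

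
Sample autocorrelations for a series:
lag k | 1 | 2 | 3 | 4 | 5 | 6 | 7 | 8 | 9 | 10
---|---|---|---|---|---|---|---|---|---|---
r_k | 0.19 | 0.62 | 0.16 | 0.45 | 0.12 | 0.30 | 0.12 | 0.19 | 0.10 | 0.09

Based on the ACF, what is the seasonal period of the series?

2

The largest autocorrelation is r_2 = 0.62, with weaker echoes at lags 4 (0.45) and 6 (0.30); the remaining lags stay at or below 0.19.
The dominant spike at lag 2 indicates a seasonal period of 2.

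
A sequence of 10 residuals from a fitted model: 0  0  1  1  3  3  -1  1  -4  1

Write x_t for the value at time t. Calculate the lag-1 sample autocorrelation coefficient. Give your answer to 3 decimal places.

Mean x̄ = (0 + 0 + 1 + 1 + 3 + 3 − 1 + 1 − 4 + 1)/10 = 0.5000
Numerator Σ_{t=1}^{9}(x_t−x̄)(x_{t+1}−x̄) = -1.2500
Denominator Σ(x_t−x̄)² = 36.5000
r_1 = -1.2500 / 36.5000 = -0.034

-0.034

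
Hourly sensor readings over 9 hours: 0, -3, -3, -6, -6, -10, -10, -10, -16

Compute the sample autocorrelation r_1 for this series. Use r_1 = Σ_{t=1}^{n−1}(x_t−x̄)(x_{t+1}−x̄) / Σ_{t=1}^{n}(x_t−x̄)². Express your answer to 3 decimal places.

Mean x̄ = (0 − 3 − 3 − 6 − 6 − 10 − 10 − 10 − 16)/9 = -7.1111
Numerator Σ_{t=1}^{8}(x_t−x̄)(x_{t+1}−x̄) = 91.0988
Denominator Σ(x_t−x̄)² = 190.8889
r_1 = 91.0988 / 190.8889 = 0.477

0.477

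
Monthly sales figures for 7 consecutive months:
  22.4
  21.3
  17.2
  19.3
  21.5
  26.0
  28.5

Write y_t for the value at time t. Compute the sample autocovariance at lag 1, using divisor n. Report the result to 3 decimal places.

6.110

Mean ȳ = (22.4 + 21.3 + 17.2 + 19.3 + 21.5 + 26.0 + 28.5)/7 = 22.3143
Deviations: 0.0857, -1.0143, -5.1143, -3.0143, -0.8143, 3.6857, 6.1857
Σ_{t=1}^{6}(y_t−ȳ)(y_{t+1}−ȳ) = 42.7684
γ_1 = 42.7684 / 7 = 6.110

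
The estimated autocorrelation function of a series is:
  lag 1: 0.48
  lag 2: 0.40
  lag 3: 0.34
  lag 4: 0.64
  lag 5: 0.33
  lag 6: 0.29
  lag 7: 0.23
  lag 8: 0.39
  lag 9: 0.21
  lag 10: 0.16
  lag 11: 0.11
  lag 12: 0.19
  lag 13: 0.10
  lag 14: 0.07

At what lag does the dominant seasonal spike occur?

4

The largest autocorrelation is r_4 = 0.64; the remaining lags stay at or below 0.48. The elevated value at lag 1 (0.48), dropping to 0.40 at lag 2, reflects decaying short-term dependence rather than seasonality.
The dominant spike at lag 4 indicates a seasonal period of 4.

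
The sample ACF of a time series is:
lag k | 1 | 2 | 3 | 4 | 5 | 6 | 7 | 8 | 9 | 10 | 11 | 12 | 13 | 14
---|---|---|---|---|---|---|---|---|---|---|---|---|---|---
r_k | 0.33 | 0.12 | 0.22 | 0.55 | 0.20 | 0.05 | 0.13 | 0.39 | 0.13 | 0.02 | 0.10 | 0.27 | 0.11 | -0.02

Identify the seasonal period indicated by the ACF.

4

The largest autocorrelation is r_4 = 0.55, with a weaker echo at lag 8 (0.39); the remaining lags stay at or below 0.33. The elevated value at lag 1 (0.33), dropping to 0.12 at lag 2, reflects decaying short-term dependence rather than seasonality.
The dominant spike at lag 4 indicates a seasonal period of 4.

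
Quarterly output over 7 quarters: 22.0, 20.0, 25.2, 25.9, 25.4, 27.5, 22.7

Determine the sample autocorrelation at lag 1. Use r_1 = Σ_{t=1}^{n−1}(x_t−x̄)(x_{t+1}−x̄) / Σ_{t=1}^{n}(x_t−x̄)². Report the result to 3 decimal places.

Mean x̄ = (22.0 + 20.0 + 25.2 + 25.9 + 25.4 + 27.5 + 22.7)/7 = 24.1000
Σ(x_t−x̄)(x_{t+1}−x̄) = (8.6100) + (-4.5100) + (1.9800) + (2.3400) + (4.4200) + (-4.7600) = 8.0800
Denominator Σ(x_t−x̄)² = 40.8800
r_1 = 8.0800 / 40.8800 = 0.198

0.198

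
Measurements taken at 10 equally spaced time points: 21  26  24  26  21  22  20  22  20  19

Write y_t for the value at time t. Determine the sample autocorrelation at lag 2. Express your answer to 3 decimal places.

Mean ȳ = (21 + 26 + 24 + 26 + 21 + 22 + 20 + 22 + 20 + 19)/10 = 22.1000
Numerator Σ_{t=1}^{8}(y_t−ȳ)(y_{t+2}−ȳ) = 17.6800
Denominator Σ(y_t−ȳ)² = 54.9000
r_2 = 17.6800 / 54.9000 = 0.322

0.322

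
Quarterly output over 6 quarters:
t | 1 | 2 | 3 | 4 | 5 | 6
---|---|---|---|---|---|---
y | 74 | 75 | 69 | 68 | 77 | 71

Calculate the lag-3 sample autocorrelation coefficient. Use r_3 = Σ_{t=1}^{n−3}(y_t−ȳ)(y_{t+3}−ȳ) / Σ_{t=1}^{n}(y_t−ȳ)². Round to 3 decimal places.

0.153

Mean ȳ = (74 + 75 + 69 + 68 + 77 + 71)/6 = 72.3333
Numerator Σ_{t=1}^{3}(y_t−ȳ)(y_{t+3}−ȳ) = 9.6667
Denominator Σ(y_t−ȳ)² = 63.3333
r_3 = 9.6667 / 63.3333 = 0.153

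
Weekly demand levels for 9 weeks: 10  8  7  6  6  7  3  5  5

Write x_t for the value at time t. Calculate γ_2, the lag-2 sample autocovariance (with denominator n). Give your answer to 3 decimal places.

Mean x̄ = (10 + 8 + 7 + 6 + 6 + 7 + 3 + 5 + 5)/9 = 6.3333
Σ_{t=1}^{7}(x_t−x̄)(x_{t+2}−x̄) = 6.1111
γ_2 = 6.1111 / 9 = 0.679

0.679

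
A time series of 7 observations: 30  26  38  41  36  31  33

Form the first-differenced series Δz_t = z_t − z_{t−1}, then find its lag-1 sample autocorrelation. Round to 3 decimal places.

-0.067

First differences Δz: -4, 12, 3, -5, -5, 2
Mean of differences = 0.5000
Numerator Σ(Δz_t−Δz̄)(Δz_{t+1}−Δz̄) = -14.7500
Denominator Σ(Δz_t−Δz̄)² = 221.5000
r_1(Δz) = -14.7500 / 221.5000 = -0.067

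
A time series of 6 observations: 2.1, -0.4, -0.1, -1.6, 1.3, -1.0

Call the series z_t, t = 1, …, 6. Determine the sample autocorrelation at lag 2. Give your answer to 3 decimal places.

0.202

Mean z̄ = (2.1 − 0.4 − 0.1 − 1.6 + 1.3 − 1.0)/6 = 0.0500
Deviations from mean: 2.0500, -0.4500, -0.1500, -1.6500, 1.2500, -1.0500
Σ(z_t−z̄)(z_{t+2}−z̄) = (-0.3075) + (0.7425) + (-0.1875) + (1.7325) = 1.9800
Denominator Σ(z_t−z̄)² = 9.8150
r_2 = 1.9800 / 9.8150 = 0.202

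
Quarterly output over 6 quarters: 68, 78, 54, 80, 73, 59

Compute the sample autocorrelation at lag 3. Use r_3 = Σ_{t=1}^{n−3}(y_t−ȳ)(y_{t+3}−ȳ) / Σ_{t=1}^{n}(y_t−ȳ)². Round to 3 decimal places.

0.321

Mean ȳ = (68 + 78 + 54 + 80 + 73 + 59)/6 = 68.6667
Deviations from mean: -0.6667, 9.3333, -14.6667, 11.3333, 4.3333, -9.6667
Numerator Σ_{t=1}^{3}(y_t−ȳ)(y_{t+3}−ȳ) = 174.6667
Denominator Σ(y_t−ȳ)² = 543.3333
r_3 = 174.6667 / 543.3333 = 0.321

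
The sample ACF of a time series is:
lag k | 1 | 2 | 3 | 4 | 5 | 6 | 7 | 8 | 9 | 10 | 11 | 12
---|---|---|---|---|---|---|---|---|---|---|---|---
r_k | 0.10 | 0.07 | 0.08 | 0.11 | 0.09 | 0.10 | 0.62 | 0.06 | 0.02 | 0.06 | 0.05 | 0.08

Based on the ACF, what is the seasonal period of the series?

The largest autocorrelation is r_7 = 0.62; the remaining lags stay at or below 0.11.
The dominant spike at lag 7 indicates a seasonal period of 7.

7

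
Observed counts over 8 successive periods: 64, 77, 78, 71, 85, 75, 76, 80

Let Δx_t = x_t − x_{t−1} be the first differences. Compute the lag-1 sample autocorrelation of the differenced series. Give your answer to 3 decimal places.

First differences Δx: 13, 1, -7, 14, -10, 1, 4
Mean of differences = 2.2857
Numerator Σ(Δx_t−Δx̄)(Δx_{t+1}−Δx̄) = -240.9388
Denominator Σ(Δx_t−Δx̄)² = 495.4286
r_1(Δx) = -240.9388 / 495.4286 = -0.486

-0.486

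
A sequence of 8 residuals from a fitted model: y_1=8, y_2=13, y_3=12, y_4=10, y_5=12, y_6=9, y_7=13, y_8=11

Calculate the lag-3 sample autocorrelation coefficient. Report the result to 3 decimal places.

0.042

Mean ȳ = (8 + 13 + 12 + 10 + 12 + 9 + 13 + 11)/8 = 11.0000
Σ(y_t−ȳ)(y_{t+3}−ȳ) = (3.0000) + (2.0000) + (-2.0000) + (-2.0000) + (0.0000) = 1.0000
Denominator Σ(y_t−ȳ)² = 24.0000
r_3 = 1.0000 / 24.0000 = 0.042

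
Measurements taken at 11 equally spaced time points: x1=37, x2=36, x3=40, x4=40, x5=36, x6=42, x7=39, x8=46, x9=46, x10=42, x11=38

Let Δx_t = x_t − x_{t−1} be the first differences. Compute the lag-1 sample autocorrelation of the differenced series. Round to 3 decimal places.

First differences Δx: -1, 4, 0, -4, 6, -3, 7, 0, -4, -4
Mean of differences = 0.1000
Numerator Σ(Δx_t−Δx̄)(Δx_{t+1}−Δx̄) = -51.6100
Denominator Σ(Δx_t−Δx̄)² = 158.9000
r_1(Δx) = -51.6100 / 158.9000 = -0.325

-0.325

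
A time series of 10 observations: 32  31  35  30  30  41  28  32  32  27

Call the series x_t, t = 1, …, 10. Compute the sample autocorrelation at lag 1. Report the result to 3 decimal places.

-0.419

Mean x̄ = (32 + 31 + 35 + 30 + 30 + 41 + 28 + 32 + 32 + 27)/10 = 31.8000
Numerator Σ_{t=1}^{9}(x_t−x̄)(x_{t+1}−x̄) = -58.4400
Denominator Σ(x_t−x̄)² = 139.6000
r_1 = -58.4400 / 139.6000 = -0.419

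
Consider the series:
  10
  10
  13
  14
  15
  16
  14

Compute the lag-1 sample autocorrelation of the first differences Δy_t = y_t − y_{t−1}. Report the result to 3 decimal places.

-0.108

First differences Δy: 0, 3, 1, 1, 1, -2
Mean of differences = 0.6667
Numerator Σ(Δy_t−Δȳ)(Δy_{t+1}−Δȳ) = -1.4444
Denominator Σ(Δy_t−Δȳ)² = 13.3333
r_1(Δy) = -1.4444 / 13.3333 = -0.108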